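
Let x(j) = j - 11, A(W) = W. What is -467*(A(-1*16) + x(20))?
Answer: 3269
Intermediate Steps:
x(j) = -11 + j
-467*(A(-1*16) + x(20)) = -467*(-1*16 + (-11 + 20)) = -467*(-16 + 9) = -467*(-7) = 3269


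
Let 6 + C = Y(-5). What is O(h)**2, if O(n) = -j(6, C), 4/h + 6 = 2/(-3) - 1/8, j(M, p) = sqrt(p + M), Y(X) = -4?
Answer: -4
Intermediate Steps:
C = -10 (C = -6 - 4 = -10)
j(M, p) = sqrt(M + p)
h = -96/163 (h = 4/(-6 + (2/(-3) - 1/8)) = 4/(-6 + (2*(-1/3) - 1*1/8)) = 4/(-6 + (-2/3 - 1/8)) = 4/(-6 - 19/24) = 4/(-163/24) = 4*(-24/163) = -96/163 ≈ -0.58896)
O(n) = -2*I (O(n) = -sqrt(6 - 10) = -sqrt(-4) = -2*I)
O(h)**2 = (-2*I)**2 = -4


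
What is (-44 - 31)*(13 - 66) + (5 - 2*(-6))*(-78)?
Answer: 2649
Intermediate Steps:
(-44 - 31)*(13 - 66) + (5 - 2*(-6))*(-78) = -75*(-53) + (5 + 12)*(-78) = 3975 + 17*(-78) = 3975 - 1326 = 2649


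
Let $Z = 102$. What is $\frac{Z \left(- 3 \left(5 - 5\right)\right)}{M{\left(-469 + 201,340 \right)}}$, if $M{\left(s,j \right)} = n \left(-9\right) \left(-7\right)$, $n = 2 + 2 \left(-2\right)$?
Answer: $0$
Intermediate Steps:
$n = -2$ ($n = 2 - 4 = -2$)
$M{\left(s,j \right)} = -126$ ($M{\left(s,j \right)} = \left(-2\right) \left(-9\right) \left(-7\right) = 18 \left(-7\right) = -126$)
$\frac{Z \left(- 3 \left(5 - 5\right)\right)}{M{\left(-469 + 201,340 \right)}} = \frac{102 \left(- 3 \left(5 - 5\right)\right)}{-126} = 102 \left(\left(-3\right) 0\right) \left(- \frac{1}{126}\right) = 102 \cdot 0 \left(- \frac{1}{126}\right) = 0 \left(- \frac{1}{126}\right) = 0$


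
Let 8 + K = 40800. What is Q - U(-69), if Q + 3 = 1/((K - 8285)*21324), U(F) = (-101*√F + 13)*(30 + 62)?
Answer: -831121942331/693179268 + 9292*I*√69 ≈ -1199.0 + 77185.0*I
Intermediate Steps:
K = 40792 (K = -8 + 40800 = 40792)
U(F) = 1196 - 9292*√F (U(F) = (13 - 101*√F)*92 = 1196 - 9292*√F)
Q = -2079537803/693179268 (Q = -3 + 1/((40792 - 8285)*21324) = -3 + (1/21324)/32507 = -3 + (1/32507)*(1/21324) = -3 + 1/693179268 = -2079537803/693179268 ≈ -3.0000)
Q - U(-69) = -2079537803/693179268 - (1196 - 9292*I*√69) = -2079537803/693179268 + (-1196 + 9292*I*√69) = -831121942331/693179268 + 9292*I*√69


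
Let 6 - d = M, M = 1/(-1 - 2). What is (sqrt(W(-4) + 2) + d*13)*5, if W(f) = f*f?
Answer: 1235/3 + 15*sqrt(2) ≈ 432.88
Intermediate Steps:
W(f) = f**2
M = -1/3 (M = 1/(-3) = -1/3 ≈ -0.33333)
d = 19/3 (d = 6 - 1*(-1/3) = 6 + 1/3 = 19/3 ≈ 6.3333)
(sqrt(W(-4) + 2) + d*13)*5 = (sqrt((-4)**2 + 2) + (19/3)*13)*5 = (sqrt(16 + 2) + 247/3)*5 = (sqrt(18) + 247/3)*5 = (3*sqrt(2) + 247/3)*5 = (247/3 + 3*sqrt(2))*5 = 1235/3 + 15*sqrt(2)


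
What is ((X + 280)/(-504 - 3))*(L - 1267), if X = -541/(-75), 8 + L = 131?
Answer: 145816/225 ≈ 648.07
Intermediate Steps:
L = 123 (L = -8 + 131 = 123)
X = 541/75 (X = -541*(-1/75) = 541/75 ≈ 7.2133)
((X + 280)/(-504 - 3))*(L - 1267) = ((541/75 + 280)/(-504 - 3))*(123 - 1267) = ((21541/75)/(-507))*(-1144) = ((21541/75)*(-1/507))*(-1144) = -1657/2925*(-1144) = 145816/225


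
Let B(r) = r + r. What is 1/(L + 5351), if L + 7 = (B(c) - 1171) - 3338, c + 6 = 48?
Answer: 1/919 ≈ 0.0010881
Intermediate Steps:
c = 42 (c = -6 + 48 = 42)
B(r) = 2*r
L = -4432 (L = -7 + ((2*42 - 1171) - 3338) = -7 + ((84 - 1171) - 3338) = -7 + (-1087 - 3338) = -7 - 4425 = -4432)
1/(L + 5351) = 1/(-4432 + 5351) = 1/919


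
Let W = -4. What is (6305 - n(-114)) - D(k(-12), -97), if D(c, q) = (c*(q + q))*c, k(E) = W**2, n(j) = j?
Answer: 56083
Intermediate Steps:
k(E) = 16 (k(E) = (-4)**2 = 16)
D(c, q) = 2*q*c**2 (D(c, q) = (c*(2*q))*c = (2*c*q)*c = 2*q*c**2)
(6305 - n(-114)) - D(k(-12), -97) = (6305 - 1*(-114)) - 2*(-97)*16**2 = (6305 + 114) - 2*(-97)*256 = 6419 - 1*(-49664) = 6419 + 49664 = 56083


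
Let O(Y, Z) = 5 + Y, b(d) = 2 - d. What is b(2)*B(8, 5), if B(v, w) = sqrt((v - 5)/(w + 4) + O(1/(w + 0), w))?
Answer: 0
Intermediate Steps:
B(v, w) = sqrt(5 + 1/w + (-5 + v)/(4 + w)) (B(v, w) = sqrt((v - 5)/(w + 4) + (5 + 1/(w + 0))) = sqrt((-5 + v)/(4 + w) + (5 + 1/w)) = sqrt(5 + 1/w + (-5 + v)/(4 + w)))
b(2)*B(8, 5) = (2 - 1*2)*sqrt((5*(-5 + 8) + (1 + 5*5)*(4 + 5))/(5*(4 + 5))) = (2 - 2)*sqrt((1/5)*(5*3 + (1 + 25)*9)/9) = 0*sqrt((1/5)*(1/9)*(15 + 26*9)) = 0*sqrt((1/5)*(1/9)*(15 + 234)) = 0*sqrt((1/5)*(1/9)*249) = 0*sqrt(83/15) = 0*(sqrt(1245)/15) = 0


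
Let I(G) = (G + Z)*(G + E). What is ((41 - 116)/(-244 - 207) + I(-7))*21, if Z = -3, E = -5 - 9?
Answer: 1990485/451 ≈ 4413.5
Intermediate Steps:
E = -14
I(G) = (-14 + G)*(-3 + G) (I(G) = (G - 3)*(G - 14) = (-3 + G)*(-14 + G) = (-14 + G)*(-3 + G))
((41 - 116)/(-244 - 207) + I(-7))*21 = ((41 - 116)/(-244 - 207) + (42 + (-7)**2 - 17*(-7)))*21 = (-75/(-451) + (42 + 49 + 119))*21 = (-75*(-1/451) + 210)*21 = (75/451 + 210)*21 = (94785/451)*21 = 1990485/451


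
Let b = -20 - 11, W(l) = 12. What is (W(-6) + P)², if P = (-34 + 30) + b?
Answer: 529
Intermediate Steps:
b = -31
P = -35 (P = (-34 + 30) - 31 = -4 - 31 = -35)
(W(-6) + P)² = (12 - 35)² = (-23)² = 529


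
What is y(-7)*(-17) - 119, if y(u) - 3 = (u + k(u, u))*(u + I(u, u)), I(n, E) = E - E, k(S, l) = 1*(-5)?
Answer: -1598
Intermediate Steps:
k(S, l) = -5
I(n, E) = 0
y(u) = 3 + u*(-5 + u) (y(u) = 3 + (u - 5)*(u + 0) = 3 + (-5 + u)*u = 3 + u*(-5 + u))
y(-7)*(-17) - 119 = (3 + (-7)² - 5*(-7))*(-17) - 119 = (3 + 49 + 35)*(-17) - 119 = 87*(-17) - 119 = -1479 - 119 = -1598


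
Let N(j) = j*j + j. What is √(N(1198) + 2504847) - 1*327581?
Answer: -327581 + 13*√23321 ≈ -3.2560e+5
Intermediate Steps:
N(j) = j + j² (N(j) = j² + j = j + j²)
√(N(1198) + 2504847) - 1*327581 = √(1198*(1 + 1198) + 2504847) - 1*327581 = √(1198*1199 + 2504847) - 327581 = √(1436402 + 2504847) - 327581 = √3941249 - 327581 = 13*√23321 - 327581 = -327581 + 13*√23321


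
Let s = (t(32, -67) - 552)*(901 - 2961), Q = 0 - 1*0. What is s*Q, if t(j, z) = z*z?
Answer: 0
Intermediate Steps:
t(j, z) = z²
Q = 0 (Q = 0 + 0 = 0)
s = -8110220 (s = ((-67)² - 552)*(901 - 2961) = (4489 - 552)*(-2060) = 3937*(-2060) = -8110220)
s*Q = -8110220*0 = 0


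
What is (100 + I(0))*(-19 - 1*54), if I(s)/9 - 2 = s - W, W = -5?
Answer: -11899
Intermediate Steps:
I(s) = 63 + 9*s (I(s) = 18 + 9*(s - 1*(-5)) = 18 + 9*(s + 5) = 18 + 9*(5 + s) = 18 + (45 + 9*s) = 63 + 9*s)
(100 + I(0))*(-19 - 1*54) = (100 + (63 + 9*0))*(-19 - 1*54) = (100 + (63 + 0))*(-19 - 54) = (100 + 63)*(-73) = 163*(-73) = -11899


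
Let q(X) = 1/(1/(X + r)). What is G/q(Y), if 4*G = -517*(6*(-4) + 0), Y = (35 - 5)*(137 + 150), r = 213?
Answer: 1034/2941 ≈ 0.35158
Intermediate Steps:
Y = 8610 (Y = 30*287 = 8610)
q(X) = 213 + X (q(X) = 1/(1/(X + 213)) = 1/(1/(213 + X)) = 213 + X)
G = 3102 (G = (-517*(6*(-4) + 0))/4 = (-517*(-24 + 0))/4 = (-517*(-24))/4 = (1/4)*12408 = 3102)
G/q(Y) = 3102/(213 + 8610) = 3102/8823 = 3102*(1/8823) = 1034/2941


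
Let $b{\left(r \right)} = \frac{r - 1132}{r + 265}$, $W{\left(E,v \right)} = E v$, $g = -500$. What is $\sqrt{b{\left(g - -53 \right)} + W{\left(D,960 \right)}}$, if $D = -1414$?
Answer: $\frac{i \sqrt{44963555182}}{182} \approx 1165.1 i$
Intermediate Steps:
$b{\left(r \right)} = \frac{-1132 + r}{265 + r}$
$\sqrt{b{\left(g - -53 \right)} + W{\left(D,960 \right)}} = \sqrt{\frac{-1132 - 447}{265 - 447} - 1357440} = \sqrt{\frac{1}{-182} \left(-1579\right) - 1357440} = \sqrt{\left(- \frac{1}{182}\right) \left(-1579\right) - 1357440} = \sqrt{\frac{1579}{182} - 1357440} = \sqrt{- \frac{247052501}{182}} = \frac{i \sqrt{44963555182}}{182}$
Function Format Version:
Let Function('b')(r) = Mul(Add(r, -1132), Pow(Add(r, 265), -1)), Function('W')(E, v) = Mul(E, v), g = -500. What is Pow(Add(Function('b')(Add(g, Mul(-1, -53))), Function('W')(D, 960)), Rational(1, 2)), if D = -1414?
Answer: Mul(Rational(1, 182), I, Pow(44963555182, Rational(1, 2))) ≈ Mul(1165.1, I)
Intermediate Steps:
Function('b')(r) = Mul(Pow(Add(265, r), -1), Add(-1132, r)) (Function('b')(r) = Mul(Add(-1132, r), Pow(Add(265, r), -1)) = Mul(Pow(Add(265, r), -1), Add(-1132, r)))
Pow(Add(Function('b')(Add(g, Mul(-1, -53))), Function('W')(D, 960)), Rational(1, 2)) = Pow(Add(Mul(Pow(Add(265, Add(-500, Mul(-1, -53))), -1), Add(-1132, Add(-500, Mul(-1, -53)))), Mul(-1414, 960)), Rational(1, 2)) = Pow(Add(Mul(Pow(Add(265, Add(-500, 53)), -1), Add(-1132, Add(-500, 53))), -1357440), Rational(1, 2)) = Pow(Add(Mul(Pow(Add(265, -447), -1), Add(-1132, -447)), -1357440), Rational(1, 2)) = Pow(Add(Mul(Pow(-182, -1), -1579), -1357440), Rational(1, 2)) = Pow(Add(Mul(Rational(-1, 182), -1579), -1357440), Rational(1, 2)) = Pow(Add(Rational(1579, 182), -1357440), Rational(1, 2)) = Pow(Rational(-247052501, 182), Rational(1, 2)) = Mul(Rational(1, 182), I, Pow(44963555182, Rational(1, 2)))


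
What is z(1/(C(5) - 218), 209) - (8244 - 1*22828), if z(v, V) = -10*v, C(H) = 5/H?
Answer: 3164738/217 ≈ 14584.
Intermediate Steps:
z(1/(C(5) - 218), 209) - (8244 - 1*22828) = -10/(5/5 - 218) - (8244 - 1*22828) = -10/(5*(⅕) - 218) - (8244 - 22828) = -10/(1 - 218) - 1*(-14584) = -10/(-217) + 14584 = -10*(-1/217) + 14584 = 10/217 + 14584 = 3164738/217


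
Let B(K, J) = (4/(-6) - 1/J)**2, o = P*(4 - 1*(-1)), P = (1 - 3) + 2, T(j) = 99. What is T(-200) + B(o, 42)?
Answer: 175477/1764 ≈ 99.477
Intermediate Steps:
P = 0 (P = -2 + 2 = 0)
o = 0 (o = 0*(4 - 1*(-1)) = 0*(4 + 1) = 0*5 = 0)
B(K, J) = (-2/3 - 1/J)**2 (B(K, J) = (4*(-1/6) - 1/J)**2 = (-2/3 - 1/J)**2)
T(-200) + B(o, 42) = 99 + (1/9)*(3 + 2*42)**2/42**2 = 99 + (1/9)*(1/1764)*(3 + 84)**2 = 99 + (1/9)*(1/1764)*87**2 = 99 + (1/9)*(1/1764)*7569 = 99 + 841/1764 = 175477/1764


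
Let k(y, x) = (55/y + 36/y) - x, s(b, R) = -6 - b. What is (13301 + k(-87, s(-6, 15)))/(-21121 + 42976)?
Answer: 1157096/1901385 ≈ 0.60855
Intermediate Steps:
k(y, x) = -x + 91/y (k(y, x) = 91/y - x = -x + 91/y)
(13301 + k(-87, s(-6, 15)))/(-21121 + 42976) = (13301 + (-(-6 - 1*(-6)) + 91/(-87)))/(-21121 + 42976) = (13301 + (-(-6 + 6) + 91*(-1/87)))/21855 = (13301 + (-1*0 - 91/87))*(1/21855) = (13301 + (0 - 91/87))*(1/21855) = (13301 - 91/87)*(1/21855) = (1157096/87)*(1/21855) = 1157096/1901385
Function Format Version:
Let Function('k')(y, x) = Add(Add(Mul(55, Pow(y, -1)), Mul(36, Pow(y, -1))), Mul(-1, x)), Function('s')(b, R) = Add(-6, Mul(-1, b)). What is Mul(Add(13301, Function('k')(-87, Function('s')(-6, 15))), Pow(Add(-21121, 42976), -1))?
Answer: Rational(1157096, 1901385) ≈ 0.60855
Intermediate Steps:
Function('k')(y, x) = Add(Mul(-1, x), Mul(91, Pow(y, -1))) (Function('k')(y, x) = Add(Mul(91, Pow(y, -1)), Mul(-1, x)) = Add(Mul(-1, x), Mul(91, Pow(y, -1))))
Mul(Add(13301, Function('k')(-87, Function('s')(-6, 15))), Pow(Add(-21121, 42976), -1)) = Mul(Add(13301, Add(Mul(-1, Add(-6, Mul(-1, -6))), Mul(91, Pow(-87, -1)))), Pow(Add(-21121, 42976), -1)) = Mul(Add(13301, Add(Mul(-1, Add(-6, 6)), Mul(91, Rational(-1, 87)))), Pow(21855, -1)) = Mul(Add(13301, Add(Mul(-1, 0), Rational(-91, 87))), Rational(1, 21855)) = Mul(Add(13301, Add(0, Rational(-91, 87))), Rational(1, 21855)) = Mul(Add(13301, Rational(-91, 87)), Rational(1, 21855)) = Mul(Rational(1157096, 87), Rational(1, 21855)) = Rational(1157096, 1901385)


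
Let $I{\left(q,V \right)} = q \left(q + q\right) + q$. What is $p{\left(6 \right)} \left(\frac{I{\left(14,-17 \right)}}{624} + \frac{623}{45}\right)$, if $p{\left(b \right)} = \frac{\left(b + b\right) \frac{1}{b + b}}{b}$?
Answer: $\frac{67837}{28080} \approx 2.4158$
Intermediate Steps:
$I{\left(q,V \right)} = q + 2 q^{2}$ ($I{\left(q,V \right)} = q 2 q + q = 2 q^{2} + q = q + 2 q^{2}$)
$p{\left(b \right)} = \frac{1}{b}$ ($p{\left(b \right)} = \frac{2 b \frac{1}{2 b}}{b} = 1 \frac{1}{b} = \frac{1}{b}$)
$p{\left(6 \right)} \left(\frac{I{\left(14,-17 \right)}}{624} + \frac{623}{45}\right) = \frac{\frac{14 \left(1 + 2 \cdot 14\right)}{624} + \frac{623}{45}}{6} = \frac{14 \left(1 + 28\right) \frac{1}{624} + 623 \cdot \frac{1}{45}}{6} = \frac{14 \cdot 29 \cdot \frac{1}{624} + \frac{623}{45}}{6} = \frac{406 \cdot \frac{1}{624} + \frac{623}{45}}{6} = \frac{\frac{203}{312} + \frac{623}{45}}{6} = \frac{1}{6} \cdot \frac{67837}{4680} = \frac{67837}{28080}$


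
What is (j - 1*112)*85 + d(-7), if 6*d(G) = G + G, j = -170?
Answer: -71917/3 ≈ -23972.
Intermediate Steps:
d(G) = G/3 (d(G) = (G + G)/6 = (2*G)/6 = G/3)
(j - 1*112)*85 + d(-7) = (-170 - 1*112)*85 + (⅓)*(-7) = (-170 - 112)*85 - 7/3 = -282*85 - 7/3 = -23970 - 7/3 = -71917/3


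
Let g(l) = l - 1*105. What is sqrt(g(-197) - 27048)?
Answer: 5*I*sqrt(1094) ≈ 165.38*I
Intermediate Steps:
g(l) = -105 + l (g(l) = l - 105 = -105 + l)
sqrt(g(-197) - 27048) = sqrt((-105 - 197) - 27048) = sqrt(-302 - 27048) = sqrt(-27350) = 5*I*sqrt(1094)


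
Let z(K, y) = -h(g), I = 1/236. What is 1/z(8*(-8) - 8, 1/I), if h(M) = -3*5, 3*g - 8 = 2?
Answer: 1/15 ≈ 0.066667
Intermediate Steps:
g = 10/3 (g = 8/3 + (⅓)*2 = 8/3 + ⅔ = 10/3 ≈ 3.3333)
I = 1/236 ≈ 0.0042373
h(M) = -15
z(K, y) = 15 (z(K, y) = -1*(-15) = 15)
1/z(8*(-8) - 8, 1/I) = 1/15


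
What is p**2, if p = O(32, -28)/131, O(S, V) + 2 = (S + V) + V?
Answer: 676/17161 ≈ 0.039392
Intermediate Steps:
O(S, V) = -2 + S + 2*V (O(S, V) = -2 + ((S + V) + V) = -2 + (S + 2*V) = -2 + S + 2*V)
p = -26/131 (p = (-2 + 32 + 2*(-28))/131 = (-2 + 32 - 56)*(1/131) = -26*1/131 = -26/131 ≈ -0.19847)
p**2 = (-26/131)**2 = 676/17161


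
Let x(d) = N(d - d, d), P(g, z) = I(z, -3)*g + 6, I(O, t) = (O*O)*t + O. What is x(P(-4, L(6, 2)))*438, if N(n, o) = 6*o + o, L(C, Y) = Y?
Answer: 141036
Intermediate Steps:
I(O, t) = O + t*O² (I(O, t) = O²*t + O = t*O² + O = O + t*O²)
N(n, o) = 7*o
P(g, z) = 6 + g*z*(1 - 3*z) (P(g, z) = (z*(1 + z*(-3)))*g + 6 = (z*(1 - 3*z))*g + 6 = g*z*(1 - 3*z) + 6 = 6 + g*z*(1 - 3*z))
x(d) = 7*d
x(P(-4, L(6, 2)))*438 = (7*(6 - 4*2*(1 - 3*2)))*438 = (7*(6 - 4*2*(1 - 6)))*438 = (7*(6 - 4*2*(-5)))*438 = (7*(6 + 40))*438 = (7*46)*438 = 322*438 = 141036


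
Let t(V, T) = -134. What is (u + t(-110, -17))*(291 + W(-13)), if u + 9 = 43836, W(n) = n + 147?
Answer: 18569525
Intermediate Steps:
W(n) = 147 + n
u = 43827 (u = -9 + 43836 = 43827)
(u + t(-110, -17))*(291 + W(-13)) = (43827 - 134)*(291 + (147 - 13)) = 43693*(291 + 134) = 43693*425 = 18569525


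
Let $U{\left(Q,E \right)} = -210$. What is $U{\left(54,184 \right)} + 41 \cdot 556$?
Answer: $22586$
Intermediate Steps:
$U{\left(54,184 \right)} + 41 \cdot 556 = -210 + 41 \cdot 556 = -210 + 22796 = 22586$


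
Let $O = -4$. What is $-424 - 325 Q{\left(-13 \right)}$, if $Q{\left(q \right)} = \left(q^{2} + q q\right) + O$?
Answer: $-108974$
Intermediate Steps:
$Q{\left(q \right)} = -4 + 2 q^{2}$ ($Q{\left(q \right)} = \left(q^{2} + q q\right) - 4 = \left(q^{2} + q^{2}\right) - 4 = 2 q^{2} - 4 = -4 + 2 q^{2}$)
$-424 - 325 Q{\left(-13 \right)} = -424 - 325 \left(-4 + 2 \left(-13\right)^{2}\right) = -424 - 325 \left(-4 + 2 \cdot 169\right) = -424 - 325 \left(-4 + 338\right) = -424 - 108550 = -108974$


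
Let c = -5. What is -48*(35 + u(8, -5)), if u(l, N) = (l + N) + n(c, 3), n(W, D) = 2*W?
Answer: -1344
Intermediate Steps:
u(l, N) = -10 + N + l (u(l, N) = (l + N) + 2*(-5) = (N + l) - 10 = -10 + N + l)
-48*(35 + u(8, -5)) = -48*(35 + (-10 - 5 + 8)) = -48*(35 - 7) = -48*28 = -1344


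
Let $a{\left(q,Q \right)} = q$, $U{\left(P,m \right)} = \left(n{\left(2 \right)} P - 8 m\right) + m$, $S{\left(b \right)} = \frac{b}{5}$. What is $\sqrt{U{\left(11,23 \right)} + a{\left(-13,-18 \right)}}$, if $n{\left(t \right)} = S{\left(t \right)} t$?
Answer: $\frac{i \sqrt{4130}}{5} \approx 12.853 i$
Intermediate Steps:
$S{\left(b \right)} = \frac{b}{5}$ ($S{\left(b \right)} = b \frac{1}{5} = \frac{b}{5}$)
$n{\left(t \right)} = \frac{t^{2}}{5}$ ($n{\left(t \right)} = \frac{t}{5} t = \frac{t^{2}}{5}$)
$U{\left(P,m \right)} = - 7 m + \frac{4 P}{5}$ ($U{\left(P,m \right)} = \left(\frac{2^{2}}{5} P - 8 m\right) + m = \left(\frac{1}{5} \cdot 4 P - 8 m\right) + m = \left(\frac{4 P}{5} - 8 m\right) + m = \left(- 8 m + \frac{4 P}{5}\right) + m = - 7 m + \frac{4 P}{5}$)
$\sqrt{U{\left(11,23 \right)} + a{\left(-13,-18 \right)}} = \sqrt{\left(\left(-7\right) 23 + \frac{4}{5} \cdot 11\right) - 13} = \sqrt{\left(-161 + \frac{44}{5}\right) - 13} = \sqrt{- \frac{761}{5} - 13} = \sqrt{- \frac{826}{5}} = \frac{i \sqrt{4130}}{5}$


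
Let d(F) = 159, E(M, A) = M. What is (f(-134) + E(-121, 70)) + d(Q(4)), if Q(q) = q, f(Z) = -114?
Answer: -76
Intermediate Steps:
(f(-134) + E(-121, 70)) + d(Q(4)) = (-114 - 121) + 159 = -235 + 159 = -76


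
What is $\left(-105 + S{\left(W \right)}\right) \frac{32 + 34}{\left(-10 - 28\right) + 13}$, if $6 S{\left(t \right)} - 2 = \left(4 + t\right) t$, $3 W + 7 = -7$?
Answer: $\frac{61864}{225} \approx 274.95$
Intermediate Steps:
$W = - \frac{14}{3}$ ($W = - \frac{7}{3} + \frac{1}{3} \left(-7\right) = - \frac{7}{3} - \frac{7}{3} = - \frac{14}{3} \approx -4.6667$)
$S{\left(t \right)} = \frac{1}{3} + \frac{t \left(4 + t\right)}{6}$ ($S{\left(t \right)} = \frac{1}{3} + \frac{\left(4 + t\right) t}{6} = \frac{1}{3} + \frac{t \left(4 + t\right)}{6}$)
$\left(-105 + S{\left(W \right)}\right) \frac{32 + 34}{\left(-10 - 28\right) + 13} = \left(-105 + \left(\frac{1}{3} + \frac{\left(- \frac{14}{3}\right)^{2}}{6} + \frac{2}{3} \left(- \frac{14}{3}\right)\right)\right) \frac{32 + 34}{\left(-10 - 28\right) + 13} = \left(-105 + \left(\frac{1}{3} + \frac{1}{6} \cdot \frac{196}{9} - \frac{28}{9}\right)\right) \frac{66}{\left(-10 - 28\right) + 13} = \left(-105 + \left(\frac{1}{3} + \frac{98}{27} - \frac{28}{9}\right)\right) \frac{66}{-38 + 13} = \left(-105 + \frac{23}{27}\right) \frac{66}{-25} = - \frac{2812 \cdot 66 \left(- \frac{1}{25}\right)}{27} = \left(- \frac{2812}{27}\right) \left(- \frac{66}{25}\right) = \frac{61864}{225}$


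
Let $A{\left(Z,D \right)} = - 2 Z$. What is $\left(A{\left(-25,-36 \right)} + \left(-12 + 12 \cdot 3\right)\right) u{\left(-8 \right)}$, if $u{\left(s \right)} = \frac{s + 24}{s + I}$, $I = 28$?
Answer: $\frac{296}{5} \approx 59.2$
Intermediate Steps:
$u{\left(s \right)} = \frac{24 + s}{28 + s}$ ($u{\left(s \right)} = \frac{s + 24}{s + 28} = \frac{24 + s}{28 + s}$)
$\left(A{\left(-25,-36 \right)} + \left(-12 + 12 \cdot 3\right)\right) u{\left(-8 \right)} = \left(\left(-2\right) \left(-25\right) + \left(-12 + 12 \cdot 3\right)\right) \frac{24 - 8}{28 - 8} = \left(50 + \left(-12 + 36\right)\right) \frac{1}{20} \cdot 16 = \left(50 + 24\right) \frac{1}{20} \cdot 16 = 74 \cdot \frac{4}{5} = \frac{296}{5}$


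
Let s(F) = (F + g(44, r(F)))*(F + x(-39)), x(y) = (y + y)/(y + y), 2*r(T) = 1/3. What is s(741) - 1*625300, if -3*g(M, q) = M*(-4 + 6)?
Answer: -291730/3 ≈ -97243.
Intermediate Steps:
r(T) = ⅙ (r(T) = (½)/3 = (½)*(⅓) = ⅙)
x(y) = 1 (x(y) = (2*y)/((2*y)) = (2*y)*(1/(2*y)) = 1)
g(M, q) = -2*M/3 (g(M, q) = -M*(-4 + 6)/3 = -M*2/3 = -2*M/3)
s(F) = (1 + F)*(-88/3 + F) (s(F) = (F - ⅔*44)*(F + 1) = (F - 88/3)*(1 + F) = (-88/3 + F)*(1 + F) = (1 + F)*(-88/3 + F))
s(741) - 1*625300 = (-88/3 + 741² - 85/3*741) - 1*625300 = (-88/3 + 549081 - 20995) - 625300 = 1584170/3 - 625300 = -291730/3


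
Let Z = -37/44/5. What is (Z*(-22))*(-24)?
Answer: -444/5 ≈ -88.800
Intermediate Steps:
Z = -37/220 (Z = -37*1/44*(⅕) = -37/44*⅕ = -37/220 ≈ -0.16818)
(Z*(-22))*(-24) = -37/220*(-22)*(-24) = (37/10)*(-24) = -444/5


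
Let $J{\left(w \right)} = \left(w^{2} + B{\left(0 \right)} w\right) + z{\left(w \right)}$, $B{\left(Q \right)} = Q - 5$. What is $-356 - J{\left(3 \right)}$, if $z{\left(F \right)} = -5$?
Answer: $-345$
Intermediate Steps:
$B{\left(Q \right)} = -5 + Q$
$J{\left(w \right)} = -5 + w^{2} - 5 w$ ($J{\left(w \right)} = \left(w^{2} + \left(-5 + 0\right) w\right) - 5 = \left(w^{2} - 5 w\right) - 5 = -5 + w^{2} - 5 w$)
$-356 - J{\left(3 \right)} = -356 - \left(-5 + 3^{2} - 15\right) = -356 - \left(-5 + 9 - 15\right) = -356 - -11 = -356 + 11 = -345$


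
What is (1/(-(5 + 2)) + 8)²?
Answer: 3025/49 ≈ 61.735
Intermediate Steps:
(1/(-(5 + 2)) + 8)² = (1/(-1*7) + 8)² = (1/(-7) + 8)² = (-⅐ + 8)² = (55/7)² = 3025/49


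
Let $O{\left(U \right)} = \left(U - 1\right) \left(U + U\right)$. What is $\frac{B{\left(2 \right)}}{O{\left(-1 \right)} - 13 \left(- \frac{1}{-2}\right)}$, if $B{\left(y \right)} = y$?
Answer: $- \frac{4}{5} \approx -0.8$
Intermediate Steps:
$O{\left(U \right)} = 2 U \left(-1 + U\right)$ ($O{\left(U \right)} = \left(-1 + U\right) 2 U = 2 U \left(-1 + U\right)$)
$\frac{B{\left(2 \right)}}{O{\left(-1 \right)} - 13 \left(- \frac{1}{-2}\right)} = \frac{2}{2 \left(-1\right) \left(-1 - 1\right) - 13 \left(- \frac{1}{-2}\right)} = \frac{2}{2 \left(-1\right) \left(-2\right) - 13 \left(\left(-1\right) \left(- \frac{1}{2}\right)\right)} = \frac{2}{4 - \frac{13}{2}} = \frac{2}{- \frac{5}{2}} = 2 \left(- \frac{2}{5}\right) = - \frac{4}{5}$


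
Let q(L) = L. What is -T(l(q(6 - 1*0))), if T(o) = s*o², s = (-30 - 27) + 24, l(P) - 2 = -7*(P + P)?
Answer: 221892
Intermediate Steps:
l(P) = 2 - 14*P (l(P) = 2 - 7*(P + P) = 2 - 14*P)
s = -33 (s = -57 + 24 = -33)
T(o) = -33*o²
-T(l(q(6 - 1*0))) = -(-33)*(2 - 14*(6 - 1*0))² = -(-33)*(2 - 14*(6 + 0))² = -(-33)*(2 - 14*6)² = -(-33)*(2 - 84)² = -(-33)*(-82)² = -(-33)*6724 = -1*(-221892) = 221892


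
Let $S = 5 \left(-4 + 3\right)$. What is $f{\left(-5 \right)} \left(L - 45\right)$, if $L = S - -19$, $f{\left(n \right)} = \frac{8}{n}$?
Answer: $\frac{248}{5} \approx 49.6$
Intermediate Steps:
$S = -5$ ($S = 5 \left(-1\right) = -5$)
$L = 14$ ($L = -5 - -19 = -5 + 19 = 14$)
$f{\left(-5 \right)} \left(L - 45\right) = \frac{8}{-5} \left(14 - 45\right) = 8 \left(- \frac{1}{5}\right) \left(14 - 45\right) = \left(- \frac{8}{5}\right) \left(-31\right) = \frac{248}{5}$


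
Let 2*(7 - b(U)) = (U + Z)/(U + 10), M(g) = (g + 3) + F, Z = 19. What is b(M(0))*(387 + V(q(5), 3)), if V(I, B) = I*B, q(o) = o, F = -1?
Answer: 9849/4 ≈ 2462.3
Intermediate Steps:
V(I, B) = B*I
M(g) = 2 + g (M(g) = (g + 3) - 1 = (3 + g) - 1 = 2 + g)
b(U) = 7 - (19 + U)/(2*(10 + U)) (b(U) = 7 - (U + 19)/(2*(U + 10)) = 7 - (19 + U)/(2*(10 + U)))
b(M(0))*(387 + V(q(5), 3)) = ((121 + 13*(2 + 0))/(2*(10 + (2 + 0))))*(387 + 3*5) = ((121 + 13*2)/(2*(10 + 2)))*(387 + 15) = ((½)*(121 + 26)/12)*402 = ((½)*(1/12)*147)*402 = (49/8)*402 = 9849/4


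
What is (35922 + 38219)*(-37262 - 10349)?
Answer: -3529927151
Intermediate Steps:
(35922 + 38219)*(-37262 - 10349) = 74141*(-47611) = -3529927151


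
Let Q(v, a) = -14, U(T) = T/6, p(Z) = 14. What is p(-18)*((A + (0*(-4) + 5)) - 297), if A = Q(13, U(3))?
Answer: -4284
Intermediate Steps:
U(T) = T/6 (U(T) = T*(1/6) = T/6)
A = -14
p(-18)*((A + (0*(-4) + 5)) - 297) = 14*((-14 + (0*(-4) + 5)) - 297) = 14*((-14 + (0 + 5)) - 297) = 14*((-14 + 5) - 297) = 14*(-9 - 297) = 14*(-306) = -4284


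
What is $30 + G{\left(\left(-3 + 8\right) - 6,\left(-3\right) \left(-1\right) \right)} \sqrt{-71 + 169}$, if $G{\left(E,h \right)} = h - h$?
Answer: $30$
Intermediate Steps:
$G{\left(E,h \right)} = 0$
$30 + G{\left(\left(-3 + 8\right) - 6,\left(-3\right) \left(-1\right) \right)} \sqrt{-71 + 169} = 30 + 0 \sqrt{-71 + 169} = 30 + 0 \sqrt{98} = 30 + 0 \cdot 7 \sqrt{2} = 30 + 0 = 30$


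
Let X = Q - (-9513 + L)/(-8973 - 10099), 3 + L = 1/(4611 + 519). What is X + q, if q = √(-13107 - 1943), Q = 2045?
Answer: 200032674121/97839360 + 5*I*√602 ≈ 2044.5 + 122.68*I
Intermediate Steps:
L = -15389/5130 (L = -3 + 1/(4611 + 519) = -3 + 1/5130 = -15389/5130 ≈ -2.9998)
X = 200032674121/97839360 (X = 2045 - (-9513 - 15389/5130)/(-8973 - 10099) = 2045 - (-48817079)/(5130*(-19072)) = 2045 - (-48817079)*(-1)/(5130*19072) = 2045 - 1*48817079/97839360 = 2045 - 48817079/97839360 = 200032674121/97839360 ≈ 2044.5)
q = 5*I*√602 (q = √(-15050) = 5*I*√602 ≈ 122.68*I)
X + q = 200032674121/97839360 + 5*I*√602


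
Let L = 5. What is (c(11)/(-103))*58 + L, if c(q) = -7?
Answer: 921/103 ≈ 8.9417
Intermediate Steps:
(c(11)/(-103))*58 + L = -7/(-103)*58 + 5 = -7*(-1/103)*58 + 5 = (7/103)*58 + 5 = 406/103 + 5 = 921/103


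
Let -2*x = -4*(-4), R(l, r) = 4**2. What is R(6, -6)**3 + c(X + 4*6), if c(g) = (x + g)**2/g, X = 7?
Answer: 127505/31 ≈ 4113.1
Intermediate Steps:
R(l, r) = 16
x = -8 (x = -(-2)*(-4) = -1/2*16 = -8)
c(g) = (-8 + g)**2/g
R(6, -6)**3 + c(X + 4*6) = 16**3 + (-8 + (7 + 4*6))**2/(7 + 4*6) = 4096 + (-8 + (7 + 24))**2/(7 + 24) = 4096 + (-8 + 31)**2/31 = 4096 + (1/31)*23**2 = 4096 + (1/31)*529 = 4096 + 529/31 = 127505/31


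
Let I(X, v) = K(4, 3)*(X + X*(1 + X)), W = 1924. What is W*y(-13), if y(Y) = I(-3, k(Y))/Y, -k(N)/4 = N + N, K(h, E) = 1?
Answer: -444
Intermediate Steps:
k(N) = -8*N (k(N) = -4*(N + N) = -8*N)
I(X, v) = X + X*(1 + X) (I(X, v) = 1*(X + X*(1 + X)) = X + X*(1 + X))
y(Y) = 3/Y (y(Y) = (-3*(2 - 3))/Y = (-3*(-1))/Y = 3/Y)
W*y(-13) = 1924*(3/(-13)) = 1924*(3*(-1/13)) = 1924*(-3/13) = -444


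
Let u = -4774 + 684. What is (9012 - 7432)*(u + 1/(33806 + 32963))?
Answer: -431474630220/66769 ≈ -6.4622e+6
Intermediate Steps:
u = -4090
(9012 - 7432)*(u + 1/(33806 + 32963)) = (9012 - 7432)*(-4090 + 1/(33806 + 32963)) = 1580*(-4090 + 1/66769) = 1580*(-273085209/66769) = -431474630220/66769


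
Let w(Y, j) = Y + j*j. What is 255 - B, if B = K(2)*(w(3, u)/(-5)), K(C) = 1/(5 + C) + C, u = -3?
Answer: 1821/7 ≈ 260.14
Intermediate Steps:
K(C) = C + 1/(5 + C)
w(Y, j) = Y + j**2
B = -36/7 (B = ((1 + 2**2 + 5*2)/(5 + 2))*((3 + (-3)**2)/(-5)) = ((1 + 4 + 10)/7)*((3 + 9)*(-1/5)) = ((1/7)*15)*(12*(-1/5)) = (15/7)*(-12/5) = -36/7 ≈ -5.1429)
255 - B = 255 - 1*(-36/7) = 255 + 36/7 = 1821/7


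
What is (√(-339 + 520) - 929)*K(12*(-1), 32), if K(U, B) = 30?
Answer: -27870 + 30*√181 ≈ -27466.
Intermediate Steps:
(√(-339 + 520) - 929)*K(12*(-1), 32) = (√(-339 + 520) - 929)*30 = (√181 - 929)*30 = (-929 + √181)*30 = -27870 + 30*√181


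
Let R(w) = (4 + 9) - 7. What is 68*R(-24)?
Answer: 408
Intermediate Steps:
R(w) = 6 (R(w) = 13 - 7 = 6)
68*R(-24) = 68*6 = 408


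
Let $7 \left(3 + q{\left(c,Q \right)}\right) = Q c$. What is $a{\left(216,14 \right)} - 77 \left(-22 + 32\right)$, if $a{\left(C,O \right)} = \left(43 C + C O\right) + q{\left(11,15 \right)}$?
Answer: $\frac{80938}{7} \approx 11563.0$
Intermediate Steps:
$q{\left(c,Q \right)} = -3 + \frac{Q c}{7}$
$a{\left(C,O \right)} = \frac{144}{7} + 43 C + C O$ ($a{\left(C,O \right)} = \left(43 C + C O\right) - \left(3 - \frac{165}{7}\right) = \left(43 C + C O\right) + \left(-3 + \frac{165}{7}\right) = \left(43 C + C O\right) + \frac{144}{7} = \frac{144}{7} + 43 C + C O$)
$a{\left(216,14 \right)} - 77 \left(-22 + 32\right) = \left(\frac{144}{7} + 43 \cdot 216 + 216 \cdot 14\right) - 77 \left(-22 + 32\right) = \left(\frac{144}{7} + 9288 + 3024\right) - 77 \cdot 10 = \frac{86328}{7} - 770 = \frac{80938}{7}$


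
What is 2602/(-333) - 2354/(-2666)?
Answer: -3076525/443889 ≈ -6.9308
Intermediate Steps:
2602/(-333) - 2354/(-2666) = 2602*(-1/333) - 2354*(-1/2666) = -2602/333 + 1177/1333 = -3076525/443889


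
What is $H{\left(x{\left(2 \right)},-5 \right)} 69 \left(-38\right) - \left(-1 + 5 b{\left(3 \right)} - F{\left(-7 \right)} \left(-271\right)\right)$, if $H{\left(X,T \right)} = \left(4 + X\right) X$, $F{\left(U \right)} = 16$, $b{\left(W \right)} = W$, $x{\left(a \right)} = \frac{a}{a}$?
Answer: $-17460$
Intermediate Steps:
$x{\left(a \right)} = 1$
$H{\left(X,T \right)} = X \left(4 + X\right)$
$H{\left(x{\left(2 \right)},-5 \right)} 69 \left(-38\right) - \left(-1 + 5 b{\left(3 \right)} - F{\left(-7 \right)} \left(-271\right)\right) = 1 \left(4 + 1\right) 69 \left(-38\right) + \left(16 \left(-271\right) + \left(1 - 15\right)\right) = 1 \cdot 5 \cdot 69 \left(-38\right) + \left(-4336 + \left(1 - 15\right)\right) = 5 \cdot 69 \left(-38\right) - 4350 = 345 \left(-38\right) - 4350 = -13110 - 4350 = -17460$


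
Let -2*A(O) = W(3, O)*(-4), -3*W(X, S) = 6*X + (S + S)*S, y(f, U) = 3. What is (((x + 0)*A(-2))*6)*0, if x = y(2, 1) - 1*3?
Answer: 0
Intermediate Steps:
x = 0 (x = 3 - 1*3 = 3 - 3 = 0)
W(X, S) = -2*X - 2*S**2/3 (W(X, S) = -(6*X + (S + S)*S)/3 = -(6*X + (2*S)*S)/3 = -(6*X + 2*S**2)/3 = -(2*S**2 + 6*X)/3 = -2*X - 2*S**2/3)
A(O) = -12 - 4*O**2/3 (A(O) = -(-2*3 - 2*O**2/3)*(-4)/2 = -(-6 - 2*O**2/3)*(-4)/2 = -(24 + 8*O**2/3)/2 = -12 - 4*O**2/3)
(((x + 0)*A(-2))*6)*0 = (((0 + 0)*(-12 - 4/3*(-2)**2))*6)*0 = ((0*(-12 - 4/3*4))*6)*0 = ((0*(-12 - 16/3))*6)*0 = ((0*(-52/3))*6)*0 = (0*6)*0 = 0*0 = 0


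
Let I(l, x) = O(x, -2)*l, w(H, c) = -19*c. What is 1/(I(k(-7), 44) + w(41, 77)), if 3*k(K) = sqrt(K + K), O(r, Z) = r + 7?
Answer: -209/306345 - 17*I*sqrt(14)/2144415 ≈ -0.00068224 - 2.9662e-5*I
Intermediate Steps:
O(r, Z) = 7 + r
k(K) = sqrt(2)*sqrt(K)/3 (k(K) = sqrt(K + K)/3 = sqrt(2*K)/3 = (sqrt(2)*sqrt(K))/3 = sqrt(2)*sqrt(K)/3)
I(l, x) = l*(7 + x) (I(l, x) = (7 + x)*l = l*(7 + x))
1/(I(k(-7), 44) + w(41, 77)) = 1/((sqrt(2)*sqrt(-7)/3)*(7 + 44) - 19*77) = 1/((sqrt(2)*(I*sqrt(7))/3)*51 - 1463) = 1/((I*sqrt(14)/3)*51 - 1463) = 1/(17*I*sqrt(14) - 1463) = 1/(-1463 + 17*I*sqrt(14))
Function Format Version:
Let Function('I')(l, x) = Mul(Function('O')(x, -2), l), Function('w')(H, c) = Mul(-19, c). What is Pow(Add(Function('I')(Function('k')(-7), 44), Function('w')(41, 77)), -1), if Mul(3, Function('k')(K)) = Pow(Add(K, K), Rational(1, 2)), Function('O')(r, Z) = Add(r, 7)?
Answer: Add(Rational(-209, 306345), Mul(Rational(-17, 2144415), I, Pow(14, Rational(1, 2)))) ≈ Add(-0.00068224, Mul(-2.9662e-5, I))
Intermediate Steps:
Function('O')(r, Z) = Add(7, r)
Function('k')(K) = Mul(Rational(1, 3), Pow(2, Rational(1, 2)), Pow(K, Rational(1, 2))) (Function('k')(K) = Mul(Rational(1, 3), Pow(Add(K, K), Rational(1, 2))) = Mul(Rational(1, 3), Pow(Mul(2, K), Rational(1, 2))) = Mul(Rational(1, 3), Mul(Pow(2, Rational(1, 2)), Pow(K, Rational(1, 2)))) = Mul(Rational(1, 3), Pow(2, Rational(1, 2)), Pow(K, Rational(1, 2))))
Function('I')(l, x) = Mul(l, Add(7, x)) (Function('I')(l, x) = Mul(Add(7, x), l) = Mul(l, Add(7, x)))
Pow(Add(Function('I')(Function('k')(-7), 44), Function('w')(41, 77)), -1) = Pow(Add(Mul(Mul(Rational(1, 3), Pow(2, Rational(1, 2)), Pow(-7, Rational(1, 2))), Add(7, 44)), Mul(-19, 77)), -1) = Pow(Add(Mul(Mul(Rational(1, 3), Pow(2, Rational(1, 2)), Mul(I, Pow(7, Rational(1, 2)))), 51), -1463), -1) = Pow(Add(Mul(Mul(Rational(1, 3), I, Pow(14, Rational(1, 2))), 51), -1463), -1) = Pow(Add(Mul(17, I, Pow(14, Rational(1, 2))), -1463), -1) = Pow(Add(-1463, Mul(17, I, Pow(14, Rational(1, 2)))), -1)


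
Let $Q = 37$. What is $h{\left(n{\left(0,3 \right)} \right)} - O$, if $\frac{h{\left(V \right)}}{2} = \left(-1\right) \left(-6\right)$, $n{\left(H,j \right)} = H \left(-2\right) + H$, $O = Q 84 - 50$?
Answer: $-3046$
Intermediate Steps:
$O = 3058$ ($O = 37 \cdot 84 - 50 = 3108 - 50 = 3058$)
$n{\left(H,j \right)} = - H$ ($n{\left(H,j \right)} = - 2 H + H = - H$)
$h{\left(V \right)} = 12$ ($h{\left(V \right)} = 2 \left(\left(-1\right) \left(-6\right)\right) = 2 \cdot 6 = 12$)
$h{\left(n{\left(0,3 \right)} \right)} - O = 12 - 3058 = -3046$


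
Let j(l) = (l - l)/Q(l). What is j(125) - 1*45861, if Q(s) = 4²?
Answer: -45861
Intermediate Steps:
Q(s) = 16
j(l) = 0 (j(l) = (l - l)/16 = 0*(1/16) = 0)
j(125) - 1*45861 = 0 - 1*45861 = 0 - 45861 = -45861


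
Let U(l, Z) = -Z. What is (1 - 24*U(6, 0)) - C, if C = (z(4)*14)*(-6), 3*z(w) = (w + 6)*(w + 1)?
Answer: 1401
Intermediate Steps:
z(w) = (1 + w)*(6 + w)/3 (z(w) = ((w + 6)*(w + 1))/3 = ((6 + w)*(1 + w))/3 = ((1 + w)*(6 + w))/3 = (1 + w)*(6 + w)/3)
C = -1400 (C = ((2 + (⅓)*4² + (7/3)*4)*14)*(-6) = ((2 + (⅓)*16 + 28/3)*14)*(-6) = ((2 + 16/3 + 28/3)*14)*(-6) = ((50/3)*14)*(-6) = (700/3)*(-6) = -1400)
(1 - 24*U(6, 0)) - C = (1 - (-24)*0) - 1*(-1400) = (1 - 24*0) + 1400 = (1 + 0) + 1400 = 1 + 1400 = 1401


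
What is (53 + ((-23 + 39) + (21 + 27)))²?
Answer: 13689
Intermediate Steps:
(53 + ((-23 + 39) + (21 + 27)))² = (53 + (16 + 48))² = (53 + 64)² = 117² = 13689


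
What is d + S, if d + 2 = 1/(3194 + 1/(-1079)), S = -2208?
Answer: -7616377171/3446325 ≈ -2210.0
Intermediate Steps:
d = -6891571/3446325 (d = -2 + 1/(3194 + 1/(-1079)) = -2 + 1/(3194 - 1/1079) = -2 + 1/(3446325/1079) = -2 + 1079/3446325 = -6891571/3446325 ≈ -1.9997)
d + S = -6891571/3446325 - 2208 = -7616377171/3446325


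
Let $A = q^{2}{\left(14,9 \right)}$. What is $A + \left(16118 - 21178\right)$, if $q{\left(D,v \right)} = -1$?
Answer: $-5059$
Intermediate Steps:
$A = 1$ ($A = \left(-1\right)^{2} = 1$)
$A + \left(16118 - 21178\right) = 1 + \left(16118 - 21178\right) = 1 - 5060 = -5059$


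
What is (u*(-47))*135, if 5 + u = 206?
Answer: -1275345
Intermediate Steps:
u = 201 (u = -5 + 206 = 201)
(u*(-47))*135 = (201*(-47))*135 = -9447*135 = -1275345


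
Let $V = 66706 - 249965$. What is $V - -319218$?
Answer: $135959$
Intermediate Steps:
$V = -183259$
$V - -319218 = -183259 - -319218 = -183259 + 319218 = 135959$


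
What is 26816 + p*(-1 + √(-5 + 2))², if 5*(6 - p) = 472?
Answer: 134964/5 + 884*I*√3/5 ≈ 26993.0 + 306.23*I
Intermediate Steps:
p = -442/5 (p = 6 - ⅕*472 = 6 - 472/5 = -442/5 ≈ -88.400)
26816 + p*(-1 + √(-5 + 2))² = 26816 - 442*(-1 + √(-5 + 2))²/5 = 26816 - 442*(-1 + √(-3))²/5 = 26816 - 442*(-1 + I*√3)²/5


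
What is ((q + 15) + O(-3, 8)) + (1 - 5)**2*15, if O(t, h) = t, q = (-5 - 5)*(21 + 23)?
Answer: -188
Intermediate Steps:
q = -440 (q = -10*44 = -440)
((q + 15) + O(-3, 8)) + (1 - 5)**2*15 = ((-440 + 15) - 3) + (1 - 5)**2*15 = (-425 - 3) + (-4)**2*15 = -428 + 16*15 = -428 + 240 = -188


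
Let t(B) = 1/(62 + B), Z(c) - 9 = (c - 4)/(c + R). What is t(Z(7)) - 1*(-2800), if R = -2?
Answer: 1002405/358 ≈ 2800.0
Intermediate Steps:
Z(c) = 9 + (-4 + c)/(-2 + c) (Z(c) = 9 + (c - 4)/(c - 2) = 9 + (-4 + c)/(-2 + c))
t(Z(7)) - 1*(-2800) = 1/(62 + 2*(-11 + 5*7)/(-2 + 7)) - 1*(-2800) = 1/(62 + 2*(-11 + 35)/5) + 2800 = 1/(62 + 2*(⅕)*24) + 2800 = 1/(62 + 48/5) + 2800 = 1/(358/5) + 2800 = 5/358 + 2800 = 1002405/358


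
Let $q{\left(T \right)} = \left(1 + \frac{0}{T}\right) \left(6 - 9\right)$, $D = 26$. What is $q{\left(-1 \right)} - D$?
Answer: $-29$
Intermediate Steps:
$q{\left(T \right)} = -3$ ($q{\left(T \right)} = \left(1 + 0\right) \left(-3\right) = 1 \left(-3\right) = -3$)
$q{\left(-1 \right)} - D = -3 - 26 = -29$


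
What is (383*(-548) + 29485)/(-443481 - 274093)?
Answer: 180399/717574 ≈ 0.25140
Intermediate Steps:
(383*(-548) + 29485)/(-443481 - 274093) = (-209884 + 29485)/(-717574) = -180399*(-1/717574) = 180399/717574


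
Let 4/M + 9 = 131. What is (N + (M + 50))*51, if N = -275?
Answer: -699873/61 ≈ -11473.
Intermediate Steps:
M = 2/61 (M = 4/(-9 + 131) = 4/122 = 4*(1/122) = 2/61 ≈ 0.032787)
(N + (M + 50))*51 = (-275 + (2/61 + 50))*51 = (-275 + 3052/61)*51 = -13723/61*51 = -699873/61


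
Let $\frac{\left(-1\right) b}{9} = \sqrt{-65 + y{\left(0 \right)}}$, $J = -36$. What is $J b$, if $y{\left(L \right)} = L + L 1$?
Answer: $324 i \sqrt{65} \approx 2612.2 i$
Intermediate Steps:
$y{\left(L \right)} = 2 L$ ($y{\left(L \right)} = L + L = 2 L$)
$b = - 9 i \sqrt{65}$ ($b = - 9 \sqrt{-65 + 2 \cdot 0} = - 9 \sqrt{-65 + 0} = - 9 \sqrt{-65} = - 9 i \sqrt{65} \approx - 72.56 i$)
$J b = - 36 \left(- 9 i \sqrt{65}\right) = 324 i \sqrt{65}$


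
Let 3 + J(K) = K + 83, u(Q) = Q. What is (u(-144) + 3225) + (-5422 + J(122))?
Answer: -2139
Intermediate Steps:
J(K) = 80 + K (J(K) = -3 + (K + 83) = -3 + (83 + K) = 80 + K)
(u(-144) + 3225) + (-5422 + J(122)) = (-144 + 3225) + (-5422 + (80 + 122)) = 3081 + (-5422 + 202) = 3081 - 5220 = -2139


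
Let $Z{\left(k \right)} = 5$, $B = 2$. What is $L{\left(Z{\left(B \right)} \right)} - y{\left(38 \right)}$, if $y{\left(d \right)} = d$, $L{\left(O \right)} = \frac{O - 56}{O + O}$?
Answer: $- \frac{431}{10} \approx -43.1$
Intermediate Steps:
$L{\left(O \right)} = \frac{-56 + O}{2 O}$
$L{\left(Z{\left(B \right)} \right)} - y{\left(38 \right)} = \frac{-56 + 5}{2 \cdot 5} - 38 = \frac{1}{2} \cdot \frac{1}{5} \left(-51\right) - 38 = - \frac{51}{10} - 38 = - \frac{431}{10}$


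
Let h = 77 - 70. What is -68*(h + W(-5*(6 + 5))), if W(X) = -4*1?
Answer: -204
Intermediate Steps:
W(X) = -4
h = 7
-68*(h + W(-5*(6 + 5))) = -68*(7 - 4) = -68*3 = -204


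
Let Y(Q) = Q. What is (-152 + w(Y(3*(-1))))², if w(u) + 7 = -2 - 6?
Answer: 27889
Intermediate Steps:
w(u) = -15 (w(u) = -7 + (-2 - 6) = -7 - 8 = -15)
(-152 + w(Y(3*(-1))))² = (-152 - 15)² = (-167)² = 27889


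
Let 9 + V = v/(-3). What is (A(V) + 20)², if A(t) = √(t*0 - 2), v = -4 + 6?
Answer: (20 + I*√2)² ≈ 398.0 + 56.569*I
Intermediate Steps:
v = 2
V = -29/3 (V = -9 + 2/(-3) = -9 + 2*(-⅓) = -9 - ⅔ = -29/3 ≈ -9.6667)
A(t) = I*√2 (A(t) = √(0 - 2) = √(-2) = I*√2)
(A(V) + 20)² = (I*√2 + 20)² = (20 + I*√2)²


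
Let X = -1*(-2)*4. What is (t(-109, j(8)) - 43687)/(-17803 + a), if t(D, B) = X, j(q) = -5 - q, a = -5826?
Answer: 43679/23629 ≈ 1.8485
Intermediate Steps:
X = 8 (X = 2*4 = 8)
t(D, B) = 8
(t(-109, j(8)) - 43687)/(-17803 + a) = (8 - 43687)/(-17803 - 5826) = -43679/(-23629) = -43679*(-1/23629) = 43679/23629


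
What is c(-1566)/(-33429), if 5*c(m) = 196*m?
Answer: 102312/55715 ≈ 1.8363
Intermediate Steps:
c(m) = 196*m/5 (c(m) = (196*m)/5 = 196*m/5)
c(-1566)/(-33429) = ((196/5)*(-1566))/(-33429) = -306936/5*(-1/33429) = 102312/55715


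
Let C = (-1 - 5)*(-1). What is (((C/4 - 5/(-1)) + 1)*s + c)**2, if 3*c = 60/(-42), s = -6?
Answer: 912025/441 ≈ 2068.1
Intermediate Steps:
C = 6 (C = -6*(-1) = 6)
c = -10/21 (c = (60/(-42))/3 = (60*(-1/42))/3 = (1/3)*(-10/7) = -10/21 ≈ -0.47619)
(((C/4 - 5/(-1)) + 1)*s + c)**2 = (((6/4 - 5/(-1)) + 1)*(-6) - 10/21)**2 = (((6*(1/4) - 5*(-1)) + 1)*(-6) - 10/21)**2 = (((3/2 + 5) + 1)*(-6) - 10/21)**2 = ((13/2 + 1)*(-6) - 10/21)**2 = ((15/2)*(-6) - 10/21)**2 = (-45 - 10/21)**2 = (-955/21)**2 = 912025/441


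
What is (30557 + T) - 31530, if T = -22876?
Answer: -23849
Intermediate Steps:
(30557 + T) - 31530 = (30557 - 22876) - 31530 = 7681 - 31530 = -23849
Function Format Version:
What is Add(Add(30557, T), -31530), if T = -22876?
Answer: -23849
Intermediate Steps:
Add(Add(30557, T), -31530) = Add(Add(30557, -22876), -31530) = Add(7681, -31530) = -23849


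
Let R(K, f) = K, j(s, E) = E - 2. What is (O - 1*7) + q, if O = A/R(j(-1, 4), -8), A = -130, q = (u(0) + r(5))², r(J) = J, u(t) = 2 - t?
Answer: -23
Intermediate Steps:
j(s, E) = -2 + E
q = 49 (q = ((2 - 1*0) + 5)² = ((2 + 0) + 5)² = (2 + 5)² = 7² = 49)
O = -65 (O = -130/(-2 + 4) = -130/2 = -130*½ = -65)
(O - 1*7) + q = (-65 - 1*7) + 49 = (-65 - 7) + 49 = -72 + 49 = -23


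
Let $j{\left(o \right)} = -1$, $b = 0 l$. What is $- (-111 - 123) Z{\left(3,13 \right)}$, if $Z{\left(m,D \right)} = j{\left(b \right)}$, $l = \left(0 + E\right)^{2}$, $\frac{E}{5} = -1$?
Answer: $-234$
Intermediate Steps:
$E = -5$ ($E = 5 \left(-1\right) = -5$)
$l = 25$ ($l = \left(0 - 5\right)^{2} = \left(-5\right)^{2} = 25$)
$b = 0$ ($b = 0 \cdot 25 = 0$)
$Z{\left(m,D \right)} = -1$
$- (-111 - 123) Z{\left(3,13 \right)} = - (-111 - 123) \left(-1\right) = \left(-1\right) \left(-234\right) \left(-1\right) = 234 \left(-1\right) = -234$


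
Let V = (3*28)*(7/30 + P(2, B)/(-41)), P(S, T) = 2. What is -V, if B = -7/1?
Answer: -3178/205 ≈ -15.502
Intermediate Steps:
B = -7 (B = -7*1 = -7)
V = 3178/205 (V = (3*28)*(7/30 + 2/(-41)) = 84*(7*(1/30) + 2*(-1/41)) = 84*(7/30 - 2/41) = 84*(227/1230) = 3178/205 ≈ 15.502)
-V = -1*3178/205 = -3178/205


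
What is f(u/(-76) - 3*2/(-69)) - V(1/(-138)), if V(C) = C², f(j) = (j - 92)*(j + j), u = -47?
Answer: -1770893273/13749768 ≈ -128.79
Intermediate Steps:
f(j) = 2*j*(-92 + j) (f(j) = (-92 + j)*(2*j) = 2*j*(-92 + j))
f(u/(-76) - 3*2/(-69)) - V(1/(-138)) = 2*(-47/(-76) - 3*2/(-69))*(-92 + (-47/(-76) - 3*2/(-69))) - (1/(-138))² = 2*(-47*(-1/76) - 6*(-1/69))*(-92 + (-47*(-1/76) - 6*(-1/69))) - (-1/138)² = 2*(47/76 + 2/23)*(-92 + (47/76 + 2/23)) - 1*1/19044 = 2*(1233/1748)*(-92 + 1233/1748) - 1/19044 = 2*(1233/1748)*(-159583/1748) - 1/19044 = -196765839/1527752 - 1/19044 = -1770893273/13749768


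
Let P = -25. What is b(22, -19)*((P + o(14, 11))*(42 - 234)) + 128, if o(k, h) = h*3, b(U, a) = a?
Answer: 29312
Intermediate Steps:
o(k, h) = 3*h
b(22, -19)*((P + o(14, 11))*(42 - 234)) + 128 = -19*(-25 + 3*11)*(42 - 234) + 128 = -19*(-25 + 33)*(-192) + 128 = -152*(-192) + 128 = -19*(-1536) + 128 = 29184 + 128 = 29312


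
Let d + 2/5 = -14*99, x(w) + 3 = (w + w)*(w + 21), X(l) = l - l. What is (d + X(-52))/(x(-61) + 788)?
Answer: -6932/28325 ≈ -0.24473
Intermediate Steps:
X(l) = 0
x(w) = -3 + 2*w*(21 + w) (x(w) = -3 + (w + w)*(w + 21) = -3 + (2*w)*(21 + w) = -3 + 2*w*(21 + w))
d = -6932/5 (d = -⅖ - 14*99 = -⅖ - 1386 = -6932/5 ≈ -1386.4)
(d + X(-52))/(x(-61) + 788) = (-6932/5 + 0)/((-3 + 2*(-61)² + 42*(-61)) + 788) = -6932/(5*((-3 + 2*3721 - 2562) + 788)) = -6932/(5*((-3 + 7442 - 2562) + 788)) = -6932/(5*(4877 + 788)) = -6932/5/5665 = -6932/5*1/5665 = -6932/28325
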